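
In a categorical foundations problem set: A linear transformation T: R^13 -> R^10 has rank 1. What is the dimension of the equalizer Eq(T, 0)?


The equalizer of f and the zero map is ker(f).
By the rank-nullity theorem: dim(ker(f)) = dim(domain) - rank(f).
dim(ker(f)) = 13 - 1 = 12

12


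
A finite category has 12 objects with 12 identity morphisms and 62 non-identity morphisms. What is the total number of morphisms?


Each object has an identity morphism, giving 12 identities.
Adding the 62 non-identity morphisms:
Total = 12 + 62 = 74

74


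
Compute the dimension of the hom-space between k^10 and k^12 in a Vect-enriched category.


In Vect-enriched categories, Hom(k^n, k^m) is the space of m x n matrices.
dim(Hom(k^10, k^12)) = 12 * 10 = 120

120


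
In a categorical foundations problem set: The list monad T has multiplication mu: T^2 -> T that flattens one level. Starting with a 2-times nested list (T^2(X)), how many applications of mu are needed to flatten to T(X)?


Each application of mu: T^2 -> T removes one layer of nesting.
Starting at depth 2 (i.e., T^2(X)), we need to reach T(X).
Number of mu applications = 2 - 1 = 1

1


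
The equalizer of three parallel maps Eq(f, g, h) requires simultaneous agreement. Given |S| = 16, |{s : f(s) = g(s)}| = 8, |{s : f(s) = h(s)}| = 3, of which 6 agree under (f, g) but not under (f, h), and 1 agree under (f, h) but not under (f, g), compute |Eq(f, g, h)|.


Eq(f, g, h) is the triple-agreement set: points in S where all three
maps take the same value. Using inclusion-exclusion on the pairwise data:
Pair (f, g) agrees on 8 points; pair (f, h) on 3 points.
Points agreeing under (f, g) but not (f, h) = 6; under (f, h) but not (f, g) = 1.
Triple-agreement = agreement-in-(f, g) minus points that agree under (f, g) but not (f, h):
|Eq(f, g, h)| = 8 - 6 = 2
(cross-check via (f, h): 3 - 1 = 2.)

2


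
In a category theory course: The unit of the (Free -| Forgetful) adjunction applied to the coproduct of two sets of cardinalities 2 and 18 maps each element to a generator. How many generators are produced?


The unit eta_X: X -> U(F(X)) of the Free-Forgetful adjunction
maps each element of X to a generator of F(X). For X = S + T (disjoint
union in Set), |S + T| = |S| + |T|.
Total mappings = 2 + 18 = 20.

20


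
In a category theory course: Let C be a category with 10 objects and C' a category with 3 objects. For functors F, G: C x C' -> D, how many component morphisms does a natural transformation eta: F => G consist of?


A natural transformation eta: F => G assigns one component morphism per
object of the domain category.
The domain is the product category C x C', so
|Ob(C x C')| = |Ob(C)| * |Ob(C')| = 10 * 3 = 30.
Therefore eta has 30 component morphisms.

30


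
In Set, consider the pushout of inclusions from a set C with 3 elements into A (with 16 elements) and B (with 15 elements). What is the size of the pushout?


The pushout A +_C B identifies the images of C in A and B.
|A +_C B| = |A| + |B| - |C| (for injections).
= 16 + 15 - 3 = 28

28


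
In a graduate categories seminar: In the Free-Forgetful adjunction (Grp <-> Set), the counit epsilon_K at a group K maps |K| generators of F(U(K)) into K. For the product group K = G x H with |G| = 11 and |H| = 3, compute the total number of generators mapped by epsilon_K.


The counit epsilon_K: F(U(K)) -> K of the Free-Forgetful adjunction
maps |K| generators of F(U(K)) into K. For K = G x H (the product group),
|G x H| = |G| * |H|.
Total generators mapped = 11 * 3 = 33.

33


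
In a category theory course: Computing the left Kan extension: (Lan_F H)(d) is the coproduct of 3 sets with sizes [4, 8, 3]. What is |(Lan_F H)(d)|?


Pointwise, the left Kan extension (Lan_F H)(d) is the colimit, indexed
by the comma category (F downarrow d), of H composed with the
projection (F downarrow d) -> C. Here that colimit is given
as a coproduct (disjoint union) of sets, so its cardinality is the
sum of the sizes of the summands.
Coproduct of sets with sizes: 4 + 8 + 3
= 15

15


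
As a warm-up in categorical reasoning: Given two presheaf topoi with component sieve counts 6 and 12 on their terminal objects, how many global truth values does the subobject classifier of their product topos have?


In a product of presheaf topoi E_1 x E_2, the subobject classifier
is Omega = Omega_1 x Omega_2 (componentwise), so
|Omega(top)| = |Omega_1(top_1)| * |Omega_2(top_2)|.
= 6 * 12 = 72.

72


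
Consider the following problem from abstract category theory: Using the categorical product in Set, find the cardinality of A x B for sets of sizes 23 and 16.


In Set, the product A x B is the Cartesian product.
By the universal property, |A x B| = |A| * |B|.
|A x B| = 23 * 16 = 368

368


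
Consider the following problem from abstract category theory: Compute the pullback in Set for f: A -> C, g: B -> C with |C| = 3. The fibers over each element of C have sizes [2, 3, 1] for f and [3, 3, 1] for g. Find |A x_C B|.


The pullback A x_C B consists of pairs (a, b) with f(a) = g(b).
For each element c in C, the fiber product has |f^-1(c)| * |g^-1(c)| elements.
Summing over C: 2 * 3 + 3 * 3 + 1 * 1
= 6 + 9 + 1 = 16

16


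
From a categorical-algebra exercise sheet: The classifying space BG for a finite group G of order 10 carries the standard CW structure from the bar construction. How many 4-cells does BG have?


In the bar-construction CW model of BG, the n-cells are indexed by
n-tuples [g_1|...|g_n] of non-identity elements of G (degenerate
simplices with some g_i = e do not contribute cells), so there are
(|G| - 1)^n n-cells.
For dim = 4 with |G| = 10:
cells = (10 - 1)^4 = 9^4 = 6561

6561


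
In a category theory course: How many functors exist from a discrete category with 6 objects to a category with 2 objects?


A functor from a discrete category C to D is determined by
where each object maps. Each of the 6 objects of C can map
to any of the 2 objects of D independently.
Number of functors = 2^6 = 64

64


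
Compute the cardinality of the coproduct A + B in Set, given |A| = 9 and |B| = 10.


In Set, the coproduct A + B is the disjoint union.
|A + B| = |A| + |B| = 9 + 10 = 19

19


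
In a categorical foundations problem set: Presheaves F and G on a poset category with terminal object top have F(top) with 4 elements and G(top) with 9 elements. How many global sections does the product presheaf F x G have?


Global sections of a presheaf on a poset with terminal top satisfy
Gamma(H) ~ H(top). Presheaves admit pointwise products, so
(F x G)(top) = F(top) x G(top) (Cartesian product).
|Gamma(F x G)| = |F(top)| * |G(top)| = 4 * 9 = 36.

36


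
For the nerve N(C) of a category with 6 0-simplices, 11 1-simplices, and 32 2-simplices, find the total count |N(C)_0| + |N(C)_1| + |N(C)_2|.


The 2-skeleton of the nerve N(C) consists of simplices in dimensions 0, 1, 2:
  |N(C)_0| = 6 (objects)
  |N(C)_1| = 11 (morphisms)
  |N(C)_2| = 32 (composable pairs)
Total = 6 + 11 + 32 = 49

49


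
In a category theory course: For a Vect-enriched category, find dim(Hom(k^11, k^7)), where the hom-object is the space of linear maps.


In Vect-enriched categories, Hom(k^n, k^m) is the space of m x n matrices.
dim(Hom(k^11, k^7)) = 7 * 11 = 77

77


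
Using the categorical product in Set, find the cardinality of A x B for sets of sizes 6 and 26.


In Set, the product A x B is the Cartesian product.
By the universal property, |A x B| = |A| * |B|.
|A x B| = 6 * 26 = 156

156


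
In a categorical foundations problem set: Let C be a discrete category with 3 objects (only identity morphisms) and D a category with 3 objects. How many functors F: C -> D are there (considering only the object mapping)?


A functor from a discrete category C to D is determined by
where each object maps. Each of the 3 objects of C can map
to any of the 3 objects of D independently.
Number of functors = 3^3 = 27

27


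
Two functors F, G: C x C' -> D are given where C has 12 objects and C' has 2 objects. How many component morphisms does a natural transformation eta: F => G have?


A natural transformation eta: F => G assigns one component morphism per
object of the domain category.
The domain is the product category C x C', so
|Ob(C x C')| = |Ob(C)| * |Ob(C')| = 12 * 2 = 24.
Therefore eta has 24 component morphisms.

24


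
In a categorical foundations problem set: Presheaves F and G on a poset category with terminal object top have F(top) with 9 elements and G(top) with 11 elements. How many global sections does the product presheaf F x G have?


Global sections of a presheaf on a poset with terminal top satisfy
Gamma(H) ~ H(top). Presheaves admit pointwise products, so
(F x G)(top) = F(top) x G(top) (Cartesian product).
|Gamma(F x G)| = |F(top)| * |G(top)| = 9 * 11 = 99.

99


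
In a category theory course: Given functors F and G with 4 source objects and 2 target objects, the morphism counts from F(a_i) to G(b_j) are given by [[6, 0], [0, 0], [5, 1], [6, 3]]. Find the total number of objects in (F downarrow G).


Objects of (F downarrow G) are triples (a, b, h: F(a)->G(b)).
The count equals the sum of all entries in the hom-matrix.
sum(row 0) = 6
sum(row 1) = 0
sum(row 2) = 6
sum(row 3) = 9
Grand total = 21

21


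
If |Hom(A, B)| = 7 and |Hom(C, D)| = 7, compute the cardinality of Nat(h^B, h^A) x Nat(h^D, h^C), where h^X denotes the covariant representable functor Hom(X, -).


By the Yoneda lemma, Nat(h^B, h^A) is isomorphic to Hom(A, B),
so |Nat(h^B, h^A)| = |Hom(A, B)| and |Nat(h^D, h^C)| = |Hom(C, D)|.
|Hom(A, B)| = 7, |Hom(C, D)| = 7.
|Nat(h^B, h^A) x Nat(h^D, h^C)| = 7 * 7 = 49

49


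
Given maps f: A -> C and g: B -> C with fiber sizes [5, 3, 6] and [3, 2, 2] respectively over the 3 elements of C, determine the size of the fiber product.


The pullback A x_C B consists of pairs (a, b) with f(a) = g(b).
For each element c in C, the fiber product has |f^-1(c)| * |g^-1(c)| elements.
Summing over C: 5 * 3 + 3 * 2 + 6 * 2
= 15 + 6 + 12 = 33

33


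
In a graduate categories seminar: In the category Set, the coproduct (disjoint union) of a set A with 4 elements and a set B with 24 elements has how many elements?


In Set, the coproduct A + B is the disjoint union.
|A + B| = |A| + |B| = 4 + 24 = 28

28


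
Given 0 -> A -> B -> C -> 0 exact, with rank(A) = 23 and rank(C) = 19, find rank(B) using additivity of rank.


For a short exact sequence 0 -> A -> B -> C -> 0,
rank is additive: rank(B) = rank(A) + rank(C).
rank(B) = 23 + 19 = 42

42


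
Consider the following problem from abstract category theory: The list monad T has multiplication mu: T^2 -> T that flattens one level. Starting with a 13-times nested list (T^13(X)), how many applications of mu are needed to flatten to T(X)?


Each application of mu: T^2 -> T removes one layer of nesting.
Starting at depth 13 (i.e., T^13(X)), we need to reach T(X).
Number of mu applications = 13 - 1 = 12

12


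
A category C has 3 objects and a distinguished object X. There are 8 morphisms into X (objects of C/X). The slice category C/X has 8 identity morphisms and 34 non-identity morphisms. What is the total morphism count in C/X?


In the slice category C/X, objects are morphisms to X.
Identity morphisms: 8 (one per object of C/X).
Non-identity morphisms: 34.
Total = 8 + 34 = 42

42


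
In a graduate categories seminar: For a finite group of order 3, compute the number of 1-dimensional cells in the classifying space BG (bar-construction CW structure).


In the bar-construction CW model of BG, the n-cells are indexed by
n-tuples [g_1|...|g_n] of non-identity elements of G (degenerate
simplices with some g_i = e do not contribute cells), so there are
(|G| - 1)^n n-cells.
For dim = 1 with |G| = 3:
cells = (3 - 1)^1 = 2^1 = 2

2


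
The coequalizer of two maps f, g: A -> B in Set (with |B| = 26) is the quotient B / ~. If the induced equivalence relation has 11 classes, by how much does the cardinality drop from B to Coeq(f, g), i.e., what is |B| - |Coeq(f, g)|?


The coequalizer Coeq(f, g) = B / ~ has one element per equivalence class.
|B| = 26, |Coeq(f, g)| = 11.
|B| - |Coeq(f, g)| = 26 - 11 = 15.

15


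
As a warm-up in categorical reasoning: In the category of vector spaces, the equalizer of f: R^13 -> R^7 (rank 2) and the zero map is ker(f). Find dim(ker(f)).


The equalizer of f and the zero map is ker(f).
By the rank-nullity theorem: dim(ker(f)) = dim(domain) - rank(f).
dim(ker(f)) = 13 - 2 = 11

11


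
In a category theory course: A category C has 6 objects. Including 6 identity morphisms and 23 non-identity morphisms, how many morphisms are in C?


Each object has an identity morphism, giving 6 identities.
Adding the 23 non-identity morphisms:
Total = 6 + 23 = 29

29


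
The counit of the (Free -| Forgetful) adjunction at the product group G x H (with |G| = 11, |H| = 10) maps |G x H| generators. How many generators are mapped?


The counit epsilon_K: F(U(K)) -> K of the Free-Forgetful adjunction
maps |K| generators of F(U(K)) into K. For K = G x H (the product group),
|G x H| = |G| * |H|.
Total generators mapped = 11 * 10 = 110.

110


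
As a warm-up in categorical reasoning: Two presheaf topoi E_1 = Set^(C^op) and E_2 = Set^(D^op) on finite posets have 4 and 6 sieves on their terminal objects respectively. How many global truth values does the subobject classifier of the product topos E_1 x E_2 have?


In a product of presheaf topoi E_1 x E_2, the subobject classifier
is Omega = Omega_1 x Omega_2 (componentwise), so
|Omega(top)| = |Omega_1(top_1)| * |Omega_2(top_2)|.
= 4 * 6 = 24.

24


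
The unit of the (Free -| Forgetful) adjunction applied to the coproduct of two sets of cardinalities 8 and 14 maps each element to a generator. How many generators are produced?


The unit eta_X: X -> U(F(X)) of the Free-Forgetful adjunction
maps each element of X to a generator of F(X). For X = S + T (disjoint
union in Set), |S + T| = |S| + |T|.
Total mappings = 8 + 14 = 22.

22


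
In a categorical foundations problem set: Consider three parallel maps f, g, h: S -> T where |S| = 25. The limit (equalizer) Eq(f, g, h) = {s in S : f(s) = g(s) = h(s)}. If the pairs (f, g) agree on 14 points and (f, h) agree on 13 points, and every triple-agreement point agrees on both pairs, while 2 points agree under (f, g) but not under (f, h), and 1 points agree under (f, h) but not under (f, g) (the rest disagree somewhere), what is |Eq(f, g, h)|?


Eq(f, g, h) is the triple-agreement set: points in S where all three
maps take the same value. Using inclusion-exclusion on the pairwise data:
Pair (f, g) agrees on 14 points; pair (f, h) on 13 points.
Points agreeing under (f, g) but not (f, h) = 2; under (f, h) but not (f, g) = 1.
Triple-agreement = agreement-in-(f, g) minus points that agree under (f, g) but not (f, h):
|Eq(f, g, h)| = 14 - 2 = 12
(cross-check via (f, h): 13 - 1 = 12.)

12


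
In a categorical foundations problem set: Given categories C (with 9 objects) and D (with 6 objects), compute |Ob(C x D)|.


The product category C x D has objects that are pairs (c, d).
Number of pairs = |Ob(C)| * |Ob(D)| = 9 * 6 = 54

54


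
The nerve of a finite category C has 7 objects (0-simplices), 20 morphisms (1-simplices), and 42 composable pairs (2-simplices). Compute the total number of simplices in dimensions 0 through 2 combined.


The 2-skeleton of the nerve N(C) consists of simplices in dimensions 0, 1, 2:
  |N(C)_0| = 7 (objects)
  |N(C)_1| = 20 (morphisms)
  |N(C)_2| = 42 (composable pairs)
Total = 7 + 20 + 42 = 69

69


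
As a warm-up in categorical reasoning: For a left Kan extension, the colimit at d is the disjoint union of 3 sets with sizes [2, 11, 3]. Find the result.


Pointwise, the left Kan extension (Lan_F H)(d) is the colimit, indexed
by the comma category (F downarrow d), of H composed with the
projection (F downarrow d) -> C. Here that colimit is given
as a coproduct (disjoint union) of sets, so its cardinality is the
sum of the sizes of the summands.
Coproduct of sets with sizes: 2 + 11 + 3
= 16

16


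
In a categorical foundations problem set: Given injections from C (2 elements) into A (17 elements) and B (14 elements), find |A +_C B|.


The pushout A +_C B identifies the images of C in A and B.
|A +_C B| = |A| + |B| - |C| (for injections).
= 17 + 14 - 2 = 29

29


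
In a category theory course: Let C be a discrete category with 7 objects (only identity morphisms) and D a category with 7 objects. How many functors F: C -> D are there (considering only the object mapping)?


A functor from a discrete category C to D is determined by
where each object maps. Each of the 7 objects of C can map
to any of the 7 objects of D independently.
Number of functors = 7^7 = 823543

823543


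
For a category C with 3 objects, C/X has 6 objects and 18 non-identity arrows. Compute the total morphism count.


In the slice category C/X, objects are morphisms to X.
Identity morphisms: 6 (one per object of C/X).
Non-identity morphisms: 18.
Total = 6 + 18 = 24

24


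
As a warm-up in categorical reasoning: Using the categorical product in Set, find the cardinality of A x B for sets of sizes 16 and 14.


In Set, the product A x B is the Cartesian product.
By the universal property, |A x B| = |A| * |B|.
|A x B| = 16 * 14 = 224

224


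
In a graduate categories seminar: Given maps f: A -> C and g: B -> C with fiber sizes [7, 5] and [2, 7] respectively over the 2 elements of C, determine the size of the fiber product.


The pullback A x_C B consists of pairs (a, b) with f(a) = g(b).
For each element c in C, the fiber product has |f^-1(c)| * |g^-1(c)| elements.
Summing over C: 7 * 2 + 5 * 7
= 14 + 35 = 49

49


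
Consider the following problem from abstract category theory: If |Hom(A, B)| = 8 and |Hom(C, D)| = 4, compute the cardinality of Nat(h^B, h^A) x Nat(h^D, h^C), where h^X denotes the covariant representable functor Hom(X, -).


By the Yoneda lemma, Nat(h^B, h^A) is isomorphic to Hom(A, B),
so |Nat(h^B, h^A)| = |Hom(A, B)| and |Nat(h^D, h^C)| = |Hom(C, D)|.
|Hom(A, B)| = 8, |Hom(C, D)| = 4.
|Nat(h^B, h^A) x Nat(h^D, h^C)| = 8 * 4 = 32

32


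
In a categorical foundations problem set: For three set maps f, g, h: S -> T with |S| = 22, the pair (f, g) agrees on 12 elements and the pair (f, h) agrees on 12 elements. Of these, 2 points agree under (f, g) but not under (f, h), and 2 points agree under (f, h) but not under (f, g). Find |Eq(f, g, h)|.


Eq(f, g, h) is the triple-agreement set: points in S where all three
maps take the same value. Using inclusion-exclusion on the pairwise data:
Pair (f, g) agrees on 12 points; pair (f, h) on 12 points.
Points agreeing under (f, g) but not (f, h) = 2; under (f, h) but not (f, g) = 2.
Triple-agreement = agreement-in-(f, g) minus points that agree under (f, g) but not (f, h):
|Eq(f, g, h)| = 12 - 2 = 10
(cross-check via (f, h): 12 - 2 = 10.)

10


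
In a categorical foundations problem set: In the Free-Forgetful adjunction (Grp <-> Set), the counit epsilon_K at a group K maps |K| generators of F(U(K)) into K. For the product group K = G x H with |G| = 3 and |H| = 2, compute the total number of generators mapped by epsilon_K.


The counit epsilon_K: F(U(K)) -> K of the Free-Forgetful adjunction
maps |K| generators of F(U(K)) into K. For K = G x H (the product group),
|G x H| = |G| * |H|.
Total generators mapped = 3 * 2 = 6.

6


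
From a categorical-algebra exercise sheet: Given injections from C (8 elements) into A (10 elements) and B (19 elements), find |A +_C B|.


The pushout A +_C B identifies the images of C in A and B.
|A +_C B| = |A| + |B| - |C| (for injections).
= 10 + 19 - 8 = 21

21


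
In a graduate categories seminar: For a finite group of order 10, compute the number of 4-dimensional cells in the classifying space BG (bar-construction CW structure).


In the bar-construction CW model of BG, the n-cells are indexed by
n-tuples [g_1|...|g_n] of non-identity elements of G (degenerate
simplices with some g_i = e do not contribute cells), so there are
(|G| - 1)^n n-cells.
For dim = 4 with |G| = 10:
cells = (10 - 1)^4 = 9^4 = 6561

6561


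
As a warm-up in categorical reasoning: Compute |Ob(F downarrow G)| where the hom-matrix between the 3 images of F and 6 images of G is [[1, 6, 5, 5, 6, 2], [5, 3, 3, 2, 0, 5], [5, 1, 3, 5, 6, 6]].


Objects of (F downarrow G) are triples (a, b, h: F(a)->G(b)).
The count equals the sum of all entries in the hom-matrix.
sum(row 0) = 25
sum(row 1) = 18
sum(row 2) = 26
Grand total = 69

69


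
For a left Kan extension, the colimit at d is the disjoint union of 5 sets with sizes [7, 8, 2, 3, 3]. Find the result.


Pointwise, the left Kan extension (Lan_F H)(d) is the colimit, indexed
by the comma category (F downarrow d), of H composed with the
projection (F downarrow d) -> C. Here that colimit is given
as a coproduct (disjoint union) of sets, so its cardinality is the
sum of the sizes of the summands.
Coproduct of sets with sizes: 7 + 8 + 2 + 3 + 3
= 23

23


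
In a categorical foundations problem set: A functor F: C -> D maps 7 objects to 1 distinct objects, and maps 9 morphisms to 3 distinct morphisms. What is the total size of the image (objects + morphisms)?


The image of F consists of distinct objects and distinct morphisms.
|Im(F)| on objects = 1
|Im(F)| on morphisms = 3
Total image cardinality = 1 + 3 = 4

4


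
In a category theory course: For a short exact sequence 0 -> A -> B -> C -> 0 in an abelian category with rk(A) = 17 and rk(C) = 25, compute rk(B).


For a short exact sequence 0 -> A -> B -> C -> 0,
rank is additive: rank(B) = rank(A) + rank(C).
rank(B) = 17 + 25 = 42

42


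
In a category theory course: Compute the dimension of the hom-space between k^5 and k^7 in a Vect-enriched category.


In Vect-enriched categories, Hom(k^n, k^m) is the space of m x n matrices.
dim(Hom(k^5, k^7)) = 7 * 5 = 35

35


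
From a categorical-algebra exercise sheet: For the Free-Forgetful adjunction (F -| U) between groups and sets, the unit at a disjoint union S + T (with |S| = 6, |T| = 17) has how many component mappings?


The unit eta_X: X -> U(F(X)) of the Free-Forgetful adjunction
maps each element of X to a generator of F(X). For X = S + T (disjoint
union in Set), |S + T| = |S| + |T|.
Total mappings = 6 + 17 = 23.

23


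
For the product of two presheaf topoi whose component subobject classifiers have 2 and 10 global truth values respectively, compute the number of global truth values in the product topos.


In a product of presheaf topoi E_1 x E_2, the subobject classifier
is Omega = Omega_1 x Omega_2 (componentwise), so
|Omega(top)| = |Omega_1(top_1)| * |Omega_2(top_2)|.
= 2 * 10 = 20.

20


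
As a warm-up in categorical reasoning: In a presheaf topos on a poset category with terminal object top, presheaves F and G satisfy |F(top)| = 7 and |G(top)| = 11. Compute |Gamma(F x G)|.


Global sections of a presheaf on a poset with terminal top satisfy
Gamma(H) ~ H(top). Presheaves admit pointwise products, so
(F x G)(top) = F(top) x G(top) (Cartesian product).
|Gamma(F x G)| = |F(top)| * |G(top)| = 7 * 11 = 77.

77


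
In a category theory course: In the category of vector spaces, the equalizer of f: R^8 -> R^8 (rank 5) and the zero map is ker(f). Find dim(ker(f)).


The equalizer of f and the zero map is ker(f).
By the rank-nullity theorem: dim(ker(f)) = dim(domain) - rank(f).
dim(ker(f)) = 8 - 5 = 3

3


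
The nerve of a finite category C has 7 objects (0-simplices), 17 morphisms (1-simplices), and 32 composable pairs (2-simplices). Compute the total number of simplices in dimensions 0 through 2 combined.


The 2-skeleton of the nerve N(C) consists of simplices in dimensions 0, 1, 2:
  |N(C)_0| = 7 (objects)
  |N(C)_1| = 17 (morphisms)
  |N(C)_2| = 32 (composable pairs)
Total = 7 + 17 + 32 = 56

56


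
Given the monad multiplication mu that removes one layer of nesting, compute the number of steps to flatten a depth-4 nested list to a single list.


Each application of mu: T^2 -> T removes one layer of nesting.
Starting at depth 4 (i.e., T^4(X)), we need to reach T(X).
Number of mu applications = 4 - 1 = 3

3


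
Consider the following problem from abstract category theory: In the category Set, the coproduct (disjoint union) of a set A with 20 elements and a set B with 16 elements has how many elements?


In Set, the coproduct A + B is the disjoint union.
|A + B| = |A| + |B| = 20 + 16 = 36

36


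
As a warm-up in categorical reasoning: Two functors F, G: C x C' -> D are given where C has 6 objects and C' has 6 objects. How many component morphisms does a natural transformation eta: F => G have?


A natural transformation eta: F => G assigns one component morphism per
object of the domain category.
The domain is the product category C x C', so
|Ob(C x C')| = |Ob(C)| * |Ob(C')| = 6 * 6 = 36.
Therefore eta has 36 component morphisms.

36


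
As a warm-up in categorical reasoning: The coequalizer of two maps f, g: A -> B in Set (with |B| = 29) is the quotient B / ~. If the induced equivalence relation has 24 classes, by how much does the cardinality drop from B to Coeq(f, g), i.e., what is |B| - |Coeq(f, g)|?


The coequalizer Coeq(f, g) = B / ~ has one element per equivalence class.
|B| = 29, |Coeq(f, g)| = 24.
|B| - |Coeq(f, g)| = 29 - 24 = 5.

5


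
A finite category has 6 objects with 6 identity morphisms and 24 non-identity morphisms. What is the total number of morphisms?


Each object has an identity morphism, giving 6 identities.
Adding the 24 non-identity morphisms:
Total = 6 + 24 = 30

30


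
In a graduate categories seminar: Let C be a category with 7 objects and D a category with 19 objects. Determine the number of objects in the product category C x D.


The product category C x D has objects that are pairs (c, d).
Number of pairs = |Ob(C)| * |Ob(D)| = 7 * 19 = 133

133


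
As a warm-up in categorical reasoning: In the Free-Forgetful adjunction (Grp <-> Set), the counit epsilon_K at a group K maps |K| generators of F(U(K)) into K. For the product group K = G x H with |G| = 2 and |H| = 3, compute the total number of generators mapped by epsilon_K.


The counit epsilon_K: F(U(K)) -> K of the Free-Forgetful adjunction
maps |K| generators of F(U(K)) into K. For K = G x H (the product group),
|G x H| = |G| * |H|.
Total generators mapped = 2 * 3 = 6.

6


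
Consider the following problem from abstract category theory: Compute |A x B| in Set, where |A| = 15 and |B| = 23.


In Set, the product A x B is the Cartesian product.
By the universal property, |A x B| = |A| * |B|.
|A x B| = 15 * 23 = 345

345


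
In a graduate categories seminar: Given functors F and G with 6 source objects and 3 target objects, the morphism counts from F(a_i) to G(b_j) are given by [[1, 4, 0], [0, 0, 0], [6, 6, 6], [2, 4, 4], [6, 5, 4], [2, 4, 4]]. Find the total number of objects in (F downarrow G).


Objects of (F downarrow G) are triples (a, b, h: F(a)->G(b)).
The count equals the sum of all entries in the hom-matrix.
sum(row 0) = 5
sum(row 1) = 0
sum(row 2) = 18
sum(row 3) = 10
sum(row 4) = 15
sum(row 5) = 10
Grand total = 58

58


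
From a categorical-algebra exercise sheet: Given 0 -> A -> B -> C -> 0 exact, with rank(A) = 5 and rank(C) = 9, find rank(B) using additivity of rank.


For a short exact sequence 0 -> A -> B -> C -> 0,
rank is additive: rank(B) = rank(A) + rank(C).
rank(B) = 5 + 9 = 14

14


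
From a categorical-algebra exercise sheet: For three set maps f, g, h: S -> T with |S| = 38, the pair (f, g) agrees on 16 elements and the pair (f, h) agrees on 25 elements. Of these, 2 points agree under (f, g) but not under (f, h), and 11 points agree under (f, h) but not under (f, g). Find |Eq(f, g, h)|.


Eq(f, g, h) is the triple-agreement set: points in S where all three
maps take the same value. Using inclusion-exclusion on the pairwise data:
Pair (f, g) agrees on 16 points; pair (f, h) on 25 points.
Points agreeing under (f, g) but not (f, h) = 2; under (f, h) but not (f, g) = 11.
Triple-agreement = agreement-in-(f, g) minus points that agree under (f, g) but not (f, h):
|Eq(f, g, h)| = 16 - 2 = 14
(cross-check via (f, h): 25 - 11 = 14.)

14


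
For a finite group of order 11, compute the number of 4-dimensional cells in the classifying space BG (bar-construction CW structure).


In the bar-construction CW model of BG, the n-cells are indexed by
n-tuples [g_1|...|g_n] of non-identity elements of G (degenerate
simplices with some g_i = e do not contribute cells), so there are
(|G| - 1)^n n-cells.
For dim = 4 with |G| = 11:
cells = (11 - 1)^4 = 10^4 = 10000

10000


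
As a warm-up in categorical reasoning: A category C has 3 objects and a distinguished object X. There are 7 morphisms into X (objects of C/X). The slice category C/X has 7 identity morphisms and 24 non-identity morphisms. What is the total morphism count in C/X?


In the slice category C/X, objects are morphisms to X.
Identity morphisms: 7 (one per object of C/X).
Non-identity morphisms: 24.
Total = 7 + 24 = 31

31


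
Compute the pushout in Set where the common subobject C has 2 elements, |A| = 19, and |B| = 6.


The pushout A +_C B identifies the images of C in A and B.
|A +_C B| = |A| + |B| - |C| (for injections).
= 19 + 6 - 2 = 23

23


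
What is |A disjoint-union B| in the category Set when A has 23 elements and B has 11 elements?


In Set, the coproduct A + B is the disjoint union.
|A + B| = |A| + |B| = 23 + 11 = 34

34


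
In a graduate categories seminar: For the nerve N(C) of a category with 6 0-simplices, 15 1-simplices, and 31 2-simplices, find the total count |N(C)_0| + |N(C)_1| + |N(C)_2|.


The 2-skeleton of the nerve N(C) consists of simplices in dimensions 0, 1, 2:
  |N(C)_0| = 6 (objects)
  |N(C)_1| = 15 (morphisms)
  |N(C)_2| = 31 (composable pairs)
Total = 6 + 15 + 31 = 52

52


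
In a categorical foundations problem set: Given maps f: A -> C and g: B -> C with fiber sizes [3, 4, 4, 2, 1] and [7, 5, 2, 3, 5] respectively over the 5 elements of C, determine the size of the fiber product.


The pullback A x_C B consists of pairs (a, b) with f(a) = g(b).
For each element c in C, the fiber product has |f^-1(c)| * |g^-1(c)| elements.
Summing over C: 3 * 7 + 4 * 5 + 4 * 2 + 2 * 3 + 1 * 5
= 21 + 20 + 8 + 6 + 5 = 60

60


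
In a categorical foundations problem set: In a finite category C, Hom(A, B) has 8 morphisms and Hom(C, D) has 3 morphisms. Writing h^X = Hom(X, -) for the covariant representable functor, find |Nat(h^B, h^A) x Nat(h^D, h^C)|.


By the Yoneda lemma, Nat(h^B, h^A) is isomorphic to Hom(A, B),
so |Nat(h^B, h^A)| = |Hom(A, B)| and |Nat(h^D, h^C)| = |Hom(C, D)|.
|Hom(A, B)| = 8, |Hom(C, D)| = 3.
|Nat(h^B, h^A) x Nat(h^D, h^C)| = 8 * 3 = 24

24


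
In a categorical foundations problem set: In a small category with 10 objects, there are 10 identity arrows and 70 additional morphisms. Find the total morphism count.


Each object has an identity morphism, giving 10 identities.
Adding the 70 non-identity morphisms:
Total = 10 + 70 = 80

80


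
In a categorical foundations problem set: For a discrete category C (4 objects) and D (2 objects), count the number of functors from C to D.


A functor from a discrete category C to D is determined by
where each object maps. Each of the 4 objects of C can map
to any of the 2 objects of D independently.
Number of functors = 2^4 = 16

16


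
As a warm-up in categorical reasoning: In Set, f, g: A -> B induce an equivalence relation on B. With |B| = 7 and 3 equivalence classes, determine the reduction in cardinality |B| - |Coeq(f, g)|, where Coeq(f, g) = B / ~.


The coequalizer Coeq(f, g) = B / ~ has one element per equivalence class.
|B| = 7, |Coeq(f, g)| = 3.
|B| - |Coeq(f, g)| = 7 - 3 = 4.

4


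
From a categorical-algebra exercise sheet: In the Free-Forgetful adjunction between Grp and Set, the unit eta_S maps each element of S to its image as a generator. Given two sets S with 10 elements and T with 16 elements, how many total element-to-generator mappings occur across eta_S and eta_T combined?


The unit eta_X: X -> U(F(X)) of the Free-Forgetful adjunction
maps each element of X to a generator of F(X). For X = S + T (disjoint
union in Set), |S + T| = |S| + |T|.
Total mappings = 10 + 16 = 26.

26


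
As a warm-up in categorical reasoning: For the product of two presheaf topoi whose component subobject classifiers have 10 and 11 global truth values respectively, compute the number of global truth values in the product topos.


In a product of presheaf topoi E_1 x E_2, the subobject classifier
is Omega = Omega_1 x Omega_2 (componentwise), so
|Omega(top)| = |Omega_1(top_1)| * |Omega_2(top_2)|.
= 10 * 11 = 110.

110


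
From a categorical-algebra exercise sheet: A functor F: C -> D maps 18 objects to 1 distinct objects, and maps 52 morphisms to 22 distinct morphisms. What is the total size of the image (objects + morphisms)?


The image of F consists of distinct objects and distinct morphisms.
|Im(F)| on objects = 1
|Im(F)| on morphisms = 22
Total image cardinality = 1 + 22 = 23

23


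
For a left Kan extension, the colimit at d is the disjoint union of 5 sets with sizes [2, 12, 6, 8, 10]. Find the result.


Pointwise, the left Kan extension (Lan_F H)(d) is the colimit, indexed
by the comma category (F downarrow d), of H composed with the
projection (F downarrow d) -> C. Here that colimit is given
as a coproduct (disjoint union) of sets, so its cardinality is the
sum of the sizes of the summands.
Coproduct of sets with sizes: 2 + 12 + 6 + 8 + 10
= 38

38


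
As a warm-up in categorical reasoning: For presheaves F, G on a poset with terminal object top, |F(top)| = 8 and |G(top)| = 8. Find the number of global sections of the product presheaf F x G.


Global sections of a presheaf on a poset with terminal top satisfy
Gamma(H) ~ H(top). Presheaves admit pointwise products, so
(F x G)(top) = F(top) x G(top) (Cartesian product).
|Gamma(F x G)| = |F(top)| * |G(top)| = 8 * 8 = 64.

64


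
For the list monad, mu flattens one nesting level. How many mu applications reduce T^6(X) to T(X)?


Each application of mu: T^2 -> T removes one layer of nesting.
Starting at depth 6 (i.e., T^6(X)), we need to reach T(X).
Number of mu applications = 6 - 1 = 5

5


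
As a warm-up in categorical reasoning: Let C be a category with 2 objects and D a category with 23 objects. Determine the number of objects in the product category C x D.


The product category C x D has objects that are pairs (c, d).
Number of pairs = |Ob(C)| * |Ob(D)| = 2 * 23 = 46

46


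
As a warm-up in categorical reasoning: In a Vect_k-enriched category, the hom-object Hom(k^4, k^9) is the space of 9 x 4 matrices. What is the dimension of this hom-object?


In Vect-enriched categories, Hom(k^n, k^m) is the space of m x n matrices.
dim(Hom(k^4, k^9)) = 9 * 4 = 36

36


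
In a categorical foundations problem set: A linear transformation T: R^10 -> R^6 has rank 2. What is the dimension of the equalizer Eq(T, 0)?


The equalizer of f and the zero map is ker(f).
By the rank-nullity theorem: dim(ker(f)) = dim(domain) - rank(f).
dim(ker(f)) = 10 - 2 = 8

8


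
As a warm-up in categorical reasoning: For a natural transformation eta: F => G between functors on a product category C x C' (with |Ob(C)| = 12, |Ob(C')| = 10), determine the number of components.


A natural transformation eta: F => G assigns one component morphism per
object of the domain category.
The domain is the product category C x C', so
|Ob(C x C')| = |Ob(C)| * |Ob(C')| = 12 * 10 = 120.
Therefore eta has 120 component morphisms.

120


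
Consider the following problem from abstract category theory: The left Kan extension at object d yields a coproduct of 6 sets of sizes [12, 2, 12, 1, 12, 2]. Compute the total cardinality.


Pointwise, the left Kan extension (Lan_F H)(d) is the colimit, indexed
by the comma category (F downarrow d), of H composed with the
projection (F downarrow d) -> C. Here that colimit is given
as a coproduct (disjoint union) of sets, so its cardinality is the
sum of the sizes of the summands.
Coproduct of sets with sizes: 12 + 2 + 12 + 1 + 12 + 2
= 41

41


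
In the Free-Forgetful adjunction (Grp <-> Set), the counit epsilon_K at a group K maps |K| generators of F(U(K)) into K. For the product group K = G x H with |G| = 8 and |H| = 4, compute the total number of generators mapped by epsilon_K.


The counit epsilon_K: F(U(K)) -> K of the Free-Forgetful adjunction
maps |K| generators of F(U(K)) into K. For K = G x H (the product group),
|G x H| = |G| * |H|.
Total generators mapped = 8 * 4 = 32.

32


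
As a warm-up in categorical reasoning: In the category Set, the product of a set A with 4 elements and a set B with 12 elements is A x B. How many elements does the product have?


In Set, the product A x B is the Cartesian product.
By the universal property, |A x B| = |A| * |B|.
|A x B| = 4 * 12 = 48

48


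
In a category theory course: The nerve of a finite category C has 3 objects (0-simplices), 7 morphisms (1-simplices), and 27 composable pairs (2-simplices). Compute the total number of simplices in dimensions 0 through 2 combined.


The 2-skeleton of the nerve N(C) consists of simplices in dimensions 0, 1, 2:
  |N(C)_0| = 3 (objects)
  |N(C)_1| = 7 (morphisms)
  |N(C)_2| = 27 (composable pairs)
Total = 3 + 7 + 27 = 37

37


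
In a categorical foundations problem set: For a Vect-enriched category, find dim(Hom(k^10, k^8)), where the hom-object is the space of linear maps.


In Vect-enriched categories, Hom(k^n, k^m) is the space of m x n matrices.
dim(Hom(k^10, k^8)) = 8 * 10 = 80

80


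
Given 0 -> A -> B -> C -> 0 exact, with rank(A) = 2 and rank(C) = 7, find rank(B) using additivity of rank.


For a short exact sequence 0 -> A -> B -> C -> 0,
rank is additive: rank(B) = rank(A) + rank(C).
rank(B) = 2 + 7 = 9

9


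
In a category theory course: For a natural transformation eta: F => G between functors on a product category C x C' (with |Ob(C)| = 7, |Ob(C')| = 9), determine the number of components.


A natural transformation eta: F => G assigns one component morphism per
object of the domain category.
The domain is the product category C x C', so
|Ob(C x C')| = |Ob(C)| * |Ob(C')| = 7 * 9 = 63.
Therefore eta has 63 component morphisms.

63


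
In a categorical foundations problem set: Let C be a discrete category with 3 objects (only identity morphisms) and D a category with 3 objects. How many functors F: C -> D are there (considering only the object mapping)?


A functor from a discrete category C to D is determined by
where each object maps. Each of the 3 objects of C can map
to any of the 3 objects of D independently.
Number of functors = 3^3 = 27

27


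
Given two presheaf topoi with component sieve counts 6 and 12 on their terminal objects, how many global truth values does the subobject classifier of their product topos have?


In a product of presheaf topoi E_1 x E_2, the subobject classifier
is Omega = Omega_1 x Omega_2 (componentwise), so
|Omega(top)| = |Omega_1(top_1)| * |Omega_2(top_2)|.
= 6 * 12 = 72.

72


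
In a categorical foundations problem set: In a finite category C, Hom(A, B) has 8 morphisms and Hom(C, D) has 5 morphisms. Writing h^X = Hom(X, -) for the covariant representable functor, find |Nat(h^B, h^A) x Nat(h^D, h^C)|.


By the Yoneda lemma, Nat(h^B, h^A) is isomorphic to Hom(A, B),
so |Nat(h^B, h^A)| = |Hom(A, B)| and |Nat(h^D, h^C)| = |Hom(C, D)|.
|Hom(A, B)| = 8, |Hom(C, D)| = 5.
|Nat(h^B, h^A) x Nat(h^D, h^C)| = 8 * 5 = 40

40


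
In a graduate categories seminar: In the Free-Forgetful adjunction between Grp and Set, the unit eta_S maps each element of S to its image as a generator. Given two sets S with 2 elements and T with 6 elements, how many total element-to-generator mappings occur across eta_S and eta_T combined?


The unit eta_X: X -> U(F(X)) of the Free-Forgetful adjunction
maps each element of X to a generator of F(X). For X = S + T (disjoint
union in Set), |S + T| = |S| + |T|.
Total mappings = 2 + 6 = 8.

8
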